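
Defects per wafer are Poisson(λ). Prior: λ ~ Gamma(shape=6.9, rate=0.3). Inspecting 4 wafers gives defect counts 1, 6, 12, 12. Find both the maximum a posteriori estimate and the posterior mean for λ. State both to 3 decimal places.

Σ counts = 31. Posterior: Gamma(shape = 6.9+31 = 37.9, rate = 0.3+4 = 4.3).
Mode = (α−1)/β = 36.9/4.3 = 8.581.
Mean = α/β = 37.9/4.3 = 8.814.

MAP: 8.581. Posterior mean: 8.814.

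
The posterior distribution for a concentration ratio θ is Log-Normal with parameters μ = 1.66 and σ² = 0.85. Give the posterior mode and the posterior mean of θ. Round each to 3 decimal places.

Mode = exp(μ − σ²) = exp(0.81) = 2.248.
Mean = exp(μ + σ²/2) = exp(2.085) = 8.045.
Right-skewed posterior ⇒ mode < mean.

θ_MAP = 2.248, E[θ|data] = 8.045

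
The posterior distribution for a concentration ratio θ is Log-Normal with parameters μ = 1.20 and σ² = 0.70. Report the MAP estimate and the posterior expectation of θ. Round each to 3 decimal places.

θ_MAP = 1.649, E[θ|data] = 4.711

Mode = exp(μ − σ²) = exp(0.50) = 1.649.
Mean = exp(μ + σ²/2) = exp(1.550) = 4.711.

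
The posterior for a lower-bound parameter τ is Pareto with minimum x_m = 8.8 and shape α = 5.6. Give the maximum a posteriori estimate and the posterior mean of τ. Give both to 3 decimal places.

MAP: 8.800. Posterior mean: 10.713.

The Pareto density is strictly decreasing on [x_m, ∞), so the mode is x_m = 8.800.
Mean = α·x_m/(α−1) = 5.6·8.8/4.6 = 10.713.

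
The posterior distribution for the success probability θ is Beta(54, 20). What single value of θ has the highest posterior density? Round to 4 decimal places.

Mode = (54−1)/(54+20−2) = 53/72 = 0.7361.
Mean = 54/(54+20) = 54/74 = 0.7297.
This is the posterior mode — the MAP estimate.

0.7361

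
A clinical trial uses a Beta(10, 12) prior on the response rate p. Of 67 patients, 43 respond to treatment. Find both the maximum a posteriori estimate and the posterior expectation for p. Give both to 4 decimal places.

MAP = 0.5977, posterior mean = 0.5955

Posterior: Beta(10+43, 12+24) = Beta(53, 36).
Mode = (53−1)/(53+36−2) = 52/87 = 0.5977.
Mean = 53/(53+36) = 53/89 = 0.5955.
The mean is pulled below the mode by the posterior's left skew.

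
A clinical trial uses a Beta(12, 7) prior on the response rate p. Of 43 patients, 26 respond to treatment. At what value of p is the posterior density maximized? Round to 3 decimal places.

Posterior: Beta(12+26, 7+17) = Beta(38, 24).
Mode = (38−1)/(38+24−2) = 37/60 = 0.617.
Mean = 38/(38+24) = 38/62 = 0.613.
This is the posterior mode — the MAP estimate.

0.617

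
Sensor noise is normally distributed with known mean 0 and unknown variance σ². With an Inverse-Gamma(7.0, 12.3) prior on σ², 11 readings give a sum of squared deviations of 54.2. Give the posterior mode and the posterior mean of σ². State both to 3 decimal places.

Posterior: Inverse-Gamma(shape = 7.0+11/2 = 12.5, scale = 12.3+54.2/2 = 39.4).
Mode = β/(α+1) = 39.4/13.5 = 2.919.
Mean = β/(α−1) = 39.4/11.5 = 3.426.
The mean is pulled above the mode by the posterior's right skew.

MAP = 2.919; posterior mean = 3.426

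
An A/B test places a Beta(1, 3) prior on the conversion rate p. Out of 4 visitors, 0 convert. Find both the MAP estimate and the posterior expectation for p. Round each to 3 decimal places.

MAP = 0.000, posterior mean = 0.125

Posterior: Beta(1+0, 3+4) = Beta(1, 7).
Since α = 1 ≤ 1 and β > 1, the Beta density is monotone decreasing on [0,1]; the mode is at 0.
Mean = 1/(1+7) = 0.125.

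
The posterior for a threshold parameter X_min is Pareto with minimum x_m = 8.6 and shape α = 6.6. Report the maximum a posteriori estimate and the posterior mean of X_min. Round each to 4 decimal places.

MAP: 8.6000. Posterior mean: 10.1357.

The Pareto density is strictly decreasing on [x_m, ∞), so the mode is x_m = 8.6000.
Mean = α·x_m/(α−1) = 6.6·8.6/5.6 = 10.1357.
Right-skewed posterior ⇒ mode < mean.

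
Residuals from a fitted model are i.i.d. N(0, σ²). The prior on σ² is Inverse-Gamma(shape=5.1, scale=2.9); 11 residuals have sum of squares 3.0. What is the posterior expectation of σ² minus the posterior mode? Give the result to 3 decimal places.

0.079

Posterior: Inverse-Gamma(shape = 5.1+11/2 = 10.6, scale = 2.9+3.0/2 = 4.4).
Mode = β/(α+1) = 4.4/11.6 = 0.379.
Mean = β/(α−1) = 4.4/9.6 = 0.458.
Difference = 0.458 − 0.379 = 0.079.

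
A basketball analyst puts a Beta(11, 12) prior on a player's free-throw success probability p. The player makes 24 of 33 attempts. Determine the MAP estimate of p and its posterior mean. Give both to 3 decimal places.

MAP: 0.630. Posterior mean: 0.625.

Posterior: Beta(11+24, 12+9) = Beta(35, 21).
Mode = (35−1)/(35+21−2) = 34/54 = 0.630.
Mean = 35/(35+21) = 35/56 = 0.625.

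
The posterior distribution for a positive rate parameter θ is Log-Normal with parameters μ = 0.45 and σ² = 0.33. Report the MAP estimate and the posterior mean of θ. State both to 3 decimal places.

Mode = exp(μ − σ²) = exp(0.12) = 1.127.
Mean = exp(μ + σ²/2) = exp(0.615) = 1.850.
Mean > mode: the posterior has a right tail.

MAP = 1.127, posterior mean = 1.850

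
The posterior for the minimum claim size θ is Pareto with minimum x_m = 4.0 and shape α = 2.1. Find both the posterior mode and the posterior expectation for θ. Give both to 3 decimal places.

The Pareto density is strictly decreasing on [x_m, ∞), so the mode is x_m = 4.000.
Mean = α·x_m/(α−1) = 2.1·4.0/1.1 = 7.636.

θ_MAP = 4.000, E[θ|data] = 7.636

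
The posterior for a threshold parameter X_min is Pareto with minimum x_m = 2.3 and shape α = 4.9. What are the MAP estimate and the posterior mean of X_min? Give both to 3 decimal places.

MAP: 2.300. Posterior mean: 2.890.

The Pareto density is strictly decreasing on [x_m, ∞), so the mode is x_m = 2.300.
Mean = α·x_m/(α−1) = 4.9·2.3/3.9 = 2.890.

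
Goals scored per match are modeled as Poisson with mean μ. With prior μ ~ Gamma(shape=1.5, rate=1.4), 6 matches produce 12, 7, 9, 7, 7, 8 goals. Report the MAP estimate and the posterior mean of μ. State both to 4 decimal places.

μ_MAP = 6.8243, E[μ|data] = 6.9595

Σ counts = 50. Posterior: Gamma(shape = 1.5+50 = 51.5, rate = 1.4+6 = 7.4).
Mode = (α−1)/β = 50.5/7.4 = 6.8243.
Mean = α/β = 51.5/7.4 = 6.9595.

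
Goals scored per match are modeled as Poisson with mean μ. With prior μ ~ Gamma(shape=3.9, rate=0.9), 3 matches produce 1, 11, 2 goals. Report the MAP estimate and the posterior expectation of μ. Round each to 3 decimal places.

Σ counts = 14. Posterior: Gamma(shape = 3.9+14 = 17.9, rate = 0.9+3 = 3.9).
Mode = (α−1)/β = 16.9/3.9 = 4.333.
Mean = α/β = 17.9/3.9 = 4.590.
The mean is pulled above the mode by the posterior's right skew.

MAP = 4.333, posterior mean = 4.590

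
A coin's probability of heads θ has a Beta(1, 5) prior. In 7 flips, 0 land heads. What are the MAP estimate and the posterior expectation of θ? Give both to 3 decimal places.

Posterior: Beta(1+0, 5+7) = Beta(1, 12).
Since α = 1 ≤ 1 and β > 1, the Beta density is monotone decreasing on [0,1]; the mode is at 0.
Mean = 1/(1+12) = 0.077.

θ_MAP = 0.000, E[θ|data] = 0.077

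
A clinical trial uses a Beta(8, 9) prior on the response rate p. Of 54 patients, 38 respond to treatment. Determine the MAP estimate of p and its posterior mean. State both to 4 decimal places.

MAP: 0.6522. Posterior mean: 0.6479.

Posterior: Beta(8+38, 9+16) = Beta(46, 25).
Mode = (46−1)/(46+25−2) = 45/69 = 0.6522.
Mean = 46/(46+25) = 46/71 = 0.6479.
Mode > mean: the posterior has a left tail.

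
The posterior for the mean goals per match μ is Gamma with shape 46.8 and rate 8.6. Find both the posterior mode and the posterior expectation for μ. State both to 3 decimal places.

Mode = (α−1)/β = 45.8/8.6 = 5.326.
Mean = α/β = 46.8/8.6 = 5.442.

MAP = 5.326, posterior mean = 5.442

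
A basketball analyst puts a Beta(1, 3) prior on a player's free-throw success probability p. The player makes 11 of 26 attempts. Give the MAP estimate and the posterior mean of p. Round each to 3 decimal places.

MAP: 0.393. Posterior mean: 0.400.

Posterior: Beta(1+11, 3+15) = Beta(12, 18).
Mode = (12−1)/(12+18−2) = 11/28 = 0.393.
Mean = 12/(12+18) = 12/30 = 0.400.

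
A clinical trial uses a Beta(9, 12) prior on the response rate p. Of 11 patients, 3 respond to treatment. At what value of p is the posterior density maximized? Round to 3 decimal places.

0.367

Posterior: Beta(9+3, 12+8) = Beta(12, 20).
Mode = (12−1)/(12+20−2) = 11/30 = 0.367.
Mean = 12/(12+20) = 12/32 = 0.375.
This is the posterior mode — the MAP estimate.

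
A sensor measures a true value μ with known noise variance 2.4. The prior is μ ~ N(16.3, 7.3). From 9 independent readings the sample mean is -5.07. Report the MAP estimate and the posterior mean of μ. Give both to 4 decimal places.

MAP = -4.3169, posterior mean = -4.3169

Posterior for μ is Normal. Precision-weighted mean: (1/7.3·16.3 + 9/2.4·-5.07) / (1/7.3 + 9/2.4) = -4.3169.
A Normal posterior is symmetric, so mode = mean.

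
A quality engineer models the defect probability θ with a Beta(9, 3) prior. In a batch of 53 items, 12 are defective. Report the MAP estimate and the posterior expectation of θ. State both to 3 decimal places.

θ_MAP = 0.317, E[θ|data] = 0.323

Posterior: Beta(9+12, 3+41) = Beta(21, 44).
Mode = (21−1)/(21+44−2) = 20/63 = 0.317.
Mean = 21/(21+44) = 21/65 = 0.323.
The posterior is right-skewed, so the mean exceeds the mode.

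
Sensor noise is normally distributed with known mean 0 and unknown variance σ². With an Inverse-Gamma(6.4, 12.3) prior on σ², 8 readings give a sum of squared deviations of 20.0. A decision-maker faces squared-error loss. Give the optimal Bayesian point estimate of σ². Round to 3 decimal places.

Posterior: Inverse-Gamma(shape = 6.4+8/2 = 10.4, scale = 12.3+20.0/2 = 22.3).
Mode = β/(α+1) = 22.3/11.4 = 1.956.
Mean = β/(α−1) = 22.3/9.4 = 2.372.
Squared-error loss ⇒ the optimal estimator is the posterior mean.

2.372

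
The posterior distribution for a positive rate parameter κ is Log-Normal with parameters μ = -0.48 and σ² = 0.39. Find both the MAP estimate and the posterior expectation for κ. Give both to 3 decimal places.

Mode = exp(μ − σ²) = exp(-0.87) = 0.419.
Mean = exp(μ + σ²/2) = exp(-0.285) = 0.752.

κ_MAP = 0.419, E[κ|data] = 0.752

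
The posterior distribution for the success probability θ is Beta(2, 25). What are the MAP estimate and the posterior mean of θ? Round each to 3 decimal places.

MAP = 0.040; posterior mean = 0.074

Mode = (2−1)/(2+25−2) = 1/25 = 0.040.
Mean = 2/(2+25) = 2/27 = 0.074.
Right-skewed posterior ⇒ mode < mean.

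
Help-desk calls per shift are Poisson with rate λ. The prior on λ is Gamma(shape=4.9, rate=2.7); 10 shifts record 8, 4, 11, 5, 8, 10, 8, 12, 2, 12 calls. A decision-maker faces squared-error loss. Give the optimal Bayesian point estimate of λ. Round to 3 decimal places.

Σ counts = 80. Posterior: Gamma(shape = 4.9+80 = 84.9, rate = 2.7+10 = 12.7).
Mode = (α−1)/β = 83.9/12.7 = 6.606.
Mean = α/β = 84.9/12.7 = 6.685.
Squared-error loss ⇒ the optimal estimator is the posterior mean.

6.685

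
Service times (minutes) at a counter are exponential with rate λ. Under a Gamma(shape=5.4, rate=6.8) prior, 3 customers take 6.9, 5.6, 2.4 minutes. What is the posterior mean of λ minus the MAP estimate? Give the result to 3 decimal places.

Σ times = 14.9. Posterior: Gamma(shape = 5.4+3 = 8.4, rate = 6.8+14.9 = 21.7).
Mode = (α−1)/β = 7.4/21.7 = 0.341.
Mean = α/β = 8.4/21.7 = 0.387.
Difference = 0.387 − 0.341 = 0.046.
The mean is pulled above the mode by the posterior's right skew.

0.046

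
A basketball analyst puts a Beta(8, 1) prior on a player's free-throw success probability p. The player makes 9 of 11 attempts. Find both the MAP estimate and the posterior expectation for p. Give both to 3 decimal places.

Posterior: Beta(8+9, 1+2) = Beta(17, 3).
Mode = (17−1)/(17+3−2) = 16/18 = 0.889.
Mean = 17/(17+3) = 17/20 = 0.850.
Left-skewed posterior ⇒ mean < mode.

MAP: 0.889. Posterior mean: 0.850.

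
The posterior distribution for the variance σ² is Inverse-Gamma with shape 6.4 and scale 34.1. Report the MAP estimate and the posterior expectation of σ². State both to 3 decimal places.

MAP = 4.608; posterior mean = 6.315

Mode = β/(α+1) = 34.1/7.4 = 4.608.
Mean = β/(α−1) = 34.1/5.4 = 6.315.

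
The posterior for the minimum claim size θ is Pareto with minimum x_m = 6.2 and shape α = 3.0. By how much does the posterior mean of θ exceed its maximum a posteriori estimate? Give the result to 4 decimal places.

3.1000

The Pareto density is strictly decreasing on [x_m, ∞), so the mode is x_m = 6.2000.
Mean = α·x_m/(α−1) = 3.0·6.2/2.0 = 9.3000.
Difference = 9.3000 − 6.2000 = 3.1000.
The posterior is right-skewed, so the mean exceeds the mode.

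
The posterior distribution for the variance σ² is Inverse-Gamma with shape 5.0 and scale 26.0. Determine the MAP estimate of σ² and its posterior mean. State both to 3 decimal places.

Mode = β/(α+1) = 26.0/6.0 = 4.333.
Mean = β/(α−1) = 26.0/4.0 = 6.500.
Mean > mode: the posterior has a right tail.

MAP estimate = 4.333, posterior mean = 6.500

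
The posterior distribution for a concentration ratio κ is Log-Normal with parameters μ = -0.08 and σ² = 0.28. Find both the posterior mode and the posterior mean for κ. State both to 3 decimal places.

Mode = exp(μ − σ²) = exp(-0.36) = 0.698.
Mean = exp(μ + σ²/2) = exp(0.060) = 1.062.
The posterior is right-skewed, so the mean exceeds the mode.

MAP = 0.698, posterior mean = 1.062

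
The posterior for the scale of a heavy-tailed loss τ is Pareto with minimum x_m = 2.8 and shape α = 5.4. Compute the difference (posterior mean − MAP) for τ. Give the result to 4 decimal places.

The Pareto density is strictly decreasing on [x_m, ∞), so the mode is x_m = 2.8000.
Mean = α·x_m/(α−1) = 5.4·2.8/4.4 = 3.4364.
Difference = 3.4364 − 2.8000 = 0.6364.

0.6364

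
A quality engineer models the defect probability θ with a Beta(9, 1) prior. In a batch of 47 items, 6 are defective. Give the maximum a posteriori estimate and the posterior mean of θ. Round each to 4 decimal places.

Posterior: Beta(9+6, 1+41) = Beta(15, 42).
Mode = (15−1)/(15+42−2) = 14/55 = 0.2545.
Mean = 15/(15+42) = 15/57 = 0.2632.

MAP = 0.2545, posterior mean = 0.2632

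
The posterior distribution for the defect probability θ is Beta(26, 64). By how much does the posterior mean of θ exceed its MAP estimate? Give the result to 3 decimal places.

0.005

Mode = (26−1)/(26+64−2) = 25/88 = 0.284.
Mean = 26/(26+64) = 26/90 = 0.289.
Difference = 0.289 − 0.284 = 0.005.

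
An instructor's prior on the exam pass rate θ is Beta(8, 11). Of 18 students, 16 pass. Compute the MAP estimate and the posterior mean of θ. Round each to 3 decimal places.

Posterior: Beta(8+16, 11+2) = Beta(24, 13).
Mode = (24−1)/(24+13−2) = 23/35 = 0.657.
Mean = 24/(24+13) = 24/37 = 0.649.
Left-skewed posterior ⇒ mean < mode.

MAP = 0.657; posterior mean = 0.649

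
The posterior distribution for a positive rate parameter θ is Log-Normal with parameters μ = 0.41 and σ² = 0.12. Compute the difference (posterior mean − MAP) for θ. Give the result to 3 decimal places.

Mode = exp(μ − σ²) = exp(0.29) = 1.336.
Mean = exp(μ + σ²/2) = exp(0.470) = 1.600.
Difference = 1.600 − 1.336 = 0.264.
The mean is pulled above the mode by the posterior's right skew.

0.264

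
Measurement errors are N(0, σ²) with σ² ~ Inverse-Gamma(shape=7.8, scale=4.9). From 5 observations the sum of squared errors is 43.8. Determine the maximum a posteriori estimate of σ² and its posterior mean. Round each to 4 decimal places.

Posterior: Inverse-Gamma(shape = 7.8+5/2 = 10.3, scale = 4.9+43.8/2 = 26.8).
Mode = β/(α+1) = 26.8/11.3 = 2.3717.
Mean = β/(α−1) = 26.8/9.3 = 2.8817.
Mean > mode: the posterior has a right tail.

MAP = 2.3717, posterior mean = 2.8817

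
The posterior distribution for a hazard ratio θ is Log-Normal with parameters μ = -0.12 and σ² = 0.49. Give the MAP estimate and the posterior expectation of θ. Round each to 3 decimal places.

MAP: 0.543. Posterior mean: 1.133.

Mode = exp(μ − σ²) = exp(-0.61) = 0.543.
Mean = exp(μ + σ²/2) = exp(0.125) = 1.133.
Right-skewed posterior ⇒ mode < mean.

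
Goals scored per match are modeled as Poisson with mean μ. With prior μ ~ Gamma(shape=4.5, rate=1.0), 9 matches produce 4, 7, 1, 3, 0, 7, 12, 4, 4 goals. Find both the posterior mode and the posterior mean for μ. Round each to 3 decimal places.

Σ counts = 42. Posterior: Gamma(shape = 4.5+42 = 46.5, rate = 1.0+9 = 10.0).
Mode = (α−1)/β = 45.5/10.0 = 4.550.
Mean = α/β = 46.5/10.0 = 4.650.
Mean > mode: the posterior has a right tail.

μ_MAP = 4.550, E[μ|data] = 4.650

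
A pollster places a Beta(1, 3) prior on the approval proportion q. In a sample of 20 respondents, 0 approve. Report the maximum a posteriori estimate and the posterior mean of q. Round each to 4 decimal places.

maximum a posteriori estimate = 0.0000, posterior mean = 0.0417

Posterior: Beta(1+0, 3+20) = Beta(1, 23).
Since α = 1 ≤ 1 and β > 1, the Beta density is monotone decreasing on [0,1]; the mode is at 0.
Mean = 1/(1+23) = 0.0417.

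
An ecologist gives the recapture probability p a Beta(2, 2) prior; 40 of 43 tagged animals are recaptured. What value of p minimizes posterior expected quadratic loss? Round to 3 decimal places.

Posterior: Beta(2+40, 2+3) = Beta(42, 5).
Mode = (42−1)/(42+5−2) = 41/45 = 0.911.
Mean = 42/(42+5) = 42/47 = 0.894.
Quadratic loss ⇒ the optimal estimator is the posterior mean.

0.894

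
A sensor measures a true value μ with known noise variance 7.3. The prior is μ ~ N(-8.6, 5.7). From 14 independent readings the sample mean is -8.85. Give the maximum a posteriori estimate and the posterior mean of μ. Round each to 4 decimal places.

μ_MAP = -8.8290, E[μ|data] = -8.8290

Posterior for μ is Normal. Precision-weighted mean: (1/5.7·-8.6 + 14/7.3·-8.85) / (1/5.7 + 14/7.3) = -8.8290.
A Normal posterior is symmetric, so mode = mean.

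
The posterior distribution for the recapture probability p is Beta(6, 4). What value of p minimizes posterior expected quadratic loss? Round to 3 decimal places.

0.600

Mode = (6−1)/(6+4−2) = 5/8 = 0.625.
Mean = 6/(6+4) = 6/10 = 0.600.
Quadratic loss ⇒ the optimal estimator is the posterior mean.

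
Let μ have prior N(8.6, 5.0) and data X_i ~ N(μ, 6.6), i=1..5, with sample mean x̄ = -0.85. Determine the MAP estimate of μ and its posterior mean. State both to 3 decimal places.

Posterior for μ is Normal. Precision-weighted mean: (1/5.0·8.6 + 5/6.6·-0.85) / (1/5.0 + 5/6.6) = 1.124.
A Normal posterior is symmetric, so mode = mean.

MAP estimate = 1.124, posterior mean = 1.124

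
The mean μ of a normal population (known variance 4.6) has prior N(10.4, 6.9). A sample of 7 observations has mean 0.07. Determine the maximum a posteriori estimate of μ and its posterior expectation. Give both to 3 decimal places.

Posterior for μ is Normal. Precision-weighted mean: (1/6.9·10.4 + 7/4.6·0.07) / (1/6.9 + 7/4.6) = 0.968.
A Normal posterior is symmetric, so mode = mean.

MAP = 0.968; posterior mean = 0.968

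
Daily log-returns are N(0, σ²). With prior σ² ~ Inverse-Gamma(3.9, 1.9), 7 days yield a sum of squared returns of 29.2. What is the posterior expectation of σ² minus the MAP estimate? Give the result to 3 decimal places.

0.614

Posterior: Inverse-Gamma(shape = 3.9+7/2 = 7.4, scale = 1.9+29.2/2 = 16.5).
Mode = β/(α+1) = 16.5/8.4 = 1.964.
Mean = β/(α−1) = 16.5/6.4 = 2.578.
Difference = 2.578 − 1.964 = 0.614.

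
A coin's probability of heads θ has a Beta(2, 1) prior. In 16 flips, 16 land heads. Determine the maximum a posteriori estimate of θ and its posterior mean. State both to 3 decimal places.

Posterior: Beta(2+16, 1+0) = Beta(18, 1).
Since β = 1 ≤ 1 and α > 1, the Beta density is monotone increasing on [0,1]; the mode is at 1.
Mean = 18/(18+1) = 0.947.

maximum a posteriori estimate = 1.000, posterior mean = 0.947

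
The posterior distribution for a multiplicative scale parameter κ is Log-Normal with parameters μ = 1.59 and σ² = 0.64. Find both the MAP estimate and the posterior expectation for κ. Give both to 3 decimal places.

MAP = 2.586, posterior mean = 6.753

Mode = exp(μ − σ²) = exp(0.95) = 2.586.
Mean = exp(μ + σ²/2) = exp(1.910) = 6.753.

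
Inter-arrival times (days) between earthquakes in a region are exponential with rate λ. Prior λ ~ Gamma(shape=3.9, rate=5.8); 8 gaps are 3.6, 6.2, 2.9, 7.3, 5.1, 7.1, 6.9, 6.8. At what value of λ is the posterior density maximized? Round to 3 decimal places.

0.211

Σ times = 45.9. Posterior: Gamma(shape = 3.9+8 = 11.9, rate = 5.8+45.9 = 51.7).
Mode = (α−1)/β = 10.9/51.7 = 0.211.
Mean = α/β = 11.9/51.7 = 0.230.
This is the posterior mode — the MAP estimate.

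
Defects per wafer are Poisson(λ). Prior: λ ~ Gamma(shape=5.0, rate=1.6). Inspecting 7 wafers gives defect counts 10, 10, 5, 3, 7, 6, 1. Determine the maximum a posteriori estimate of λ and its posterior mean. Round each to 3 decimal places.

Σ counts = 42. Posterior: Gamma(shape = 5.0+42 = 47.0, rate = 1.6+7 = 8.6).
Mode = (α−1)/β = 46.0/8.6 = 5.349.
Mean = α/β = 47.0/8.6 = 5.465.

MAP: 5.349. Posterior mean: 5.465.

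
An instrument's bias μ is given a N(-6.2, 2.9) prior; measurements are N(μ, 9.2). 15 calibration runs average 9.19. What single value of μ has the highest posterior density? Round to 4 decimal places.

6.5033

Posterior for μ is Normal. Precision-weighted mean: (1/2.9·-6.2 + 15/9.2·9.19) / (1/2.9 + 15/9.2) = 6.5033.
A Normal posterior is symmetric, so mode = mean.
This is the posterior mode — the MAP estimate.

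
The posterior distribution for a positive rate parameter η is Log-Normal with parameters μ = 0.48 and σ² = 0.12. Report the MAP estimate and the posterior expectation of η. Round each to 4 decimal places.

MAP = 1.4333, posterior mean = 1.7160

Mode = exp(μ − σ²) = exp(0.36) = 1.4333.
Mean = exp(μ + σ²/2) = exp(0.540) = 1.7160.
Right-skewed posterior ⇒ mode < mean.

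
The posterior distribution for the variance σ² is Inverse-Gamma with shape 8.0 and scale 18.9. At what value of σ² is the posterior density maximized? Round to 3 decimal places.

2.100

Mode = β/(α+1) = 18.9/9.0 = 2.100.
Mean = β/(α−1) = 18.9/7.0 = 2.700.
This is the posterior mode — the MAP estimate.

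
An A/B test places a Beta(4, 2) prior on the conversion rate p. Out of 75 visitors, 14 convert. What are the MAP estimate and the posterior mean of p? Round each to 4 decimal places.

Posterior: Beta(4+14, 2+61) = Beta(18, 63).
Mode = (18−1)/(18+63−2) = 17/79 = 0.2152.
Mean = 18/(18+63) = 18/81 = 0.2222.

MAP: 0.2152. Posterior mean: 0.2222.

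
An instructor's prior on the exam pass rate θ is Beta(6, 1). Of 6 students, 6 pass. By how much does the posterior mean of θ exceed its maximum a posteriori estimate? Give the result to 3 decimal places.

-0.077

Posterior: Beta(6+6, 1+0) = Beta(12, 1).
Since β = 1 ≤ 1 and α > 1, the Beta density is monotone increasing on [0,1]; the mode is at 1.
Mean = 12/(12+1) = 0.923.
Difference = 0.923 − 1.000 = -0.077.
Mode > mean: the posterior has a left tail.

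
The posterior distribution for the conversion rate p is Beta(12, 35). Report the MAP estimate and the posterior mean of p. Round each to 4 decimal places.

p_MAP = 0.2444, E[p|data] = 0.2553

Mode = (12−1)/(12+35−2) = 11/45 = 0.2444.
Mean = 12/(12+35) = 12/47 = 0.2553.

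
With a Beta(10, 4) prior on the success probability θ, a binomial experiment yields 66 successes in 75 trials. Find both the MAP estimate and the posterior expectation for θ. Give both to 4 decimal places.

Posterior: Beta(10+66, 4+9) = Beta(76, 13).
Mode = (76−1)/(76+13−2) = 75/87 = 0.8621.
Mean = 76/(76+13) = 76/89 = 0.8539.

MAP estimate = 0.8621, posterior expectation = 0.8539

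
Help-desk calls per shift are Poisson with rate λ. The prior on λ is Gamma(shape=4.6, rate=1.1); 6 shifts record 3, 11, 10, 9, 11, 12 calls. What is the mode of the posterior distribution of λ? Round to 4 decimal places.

Σ counts = 56. Posterior: Gamma(shape = 4.6+56 = 60.6, rate = 1.1+6 = 7.1).
Mode = (α−1)/β = 59.6/7.1 = 8.3944.
Mean = α/β = 60.6/7.1 = 8.5352.
This is the posterior mode — the MAP estimate.

8.3944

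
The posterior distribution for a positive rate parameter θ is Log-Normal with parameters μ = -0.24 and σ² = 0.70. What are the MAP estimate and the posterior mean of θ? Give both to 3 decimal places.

MAP = 0.391, posterior mean = 1.116

Mode = exp(μ − σ²) = exp(-0.94) = 0.391.
Mean = exp(μ + σ²/2) = exp(0.110) = 1.116.
The posterior is right-skewed, so the mean exceeds the mode.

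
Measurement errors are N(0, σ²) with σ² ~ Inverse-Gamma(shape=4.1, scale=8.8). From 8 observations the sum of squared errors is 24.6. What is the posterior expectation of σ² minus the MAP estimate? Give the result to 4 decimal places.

0.6531

Posterior: Inverse-Gamma(shape = 4.1+8/2 = 8.1, scale = 8.8+24.6/2 = 21.1).
Mode = β/(α+1) = 21.1/9.1 = 2.3187.
Mean = β/(α−1) = 21.1/7.1 = 2.9718.
Difference = 2.9718 − 2.3187 = 0.6531.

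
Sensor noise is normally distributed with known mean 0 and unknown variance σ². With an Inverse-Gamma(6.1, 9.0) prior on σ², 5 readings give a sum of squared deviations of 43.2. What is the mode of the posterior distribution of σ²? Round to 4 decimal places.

3.1875

Posterior: Inverse-Gamma(shape = 6.1+5/2 = 8.6, scale = 9.0+43.2/2 = 30.6).
Mode = β/(α+1) = 30.6/9.6 = 3.1875.
Mean = β/(α−1) = 30.6/7.6 = 4.0263.
This is the posterior mode — the MAP estimate.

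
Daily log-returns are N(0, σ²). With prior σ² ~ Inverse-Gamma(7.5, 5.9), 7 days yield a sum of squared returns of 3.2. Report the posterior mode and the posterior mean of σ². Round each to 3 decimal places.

Posterior: Inverse-Gamma(shape = 7.5+7/2 = 11.0, scale = 5.9+3.2/2 = 7.5).
Mode = β/(α+1) = 7.5/12.0 = 0.625.
Mean = β/(α−1) = 7.5/10.0 = 0.750.

MAP = 0.625; posterior mean = 0.750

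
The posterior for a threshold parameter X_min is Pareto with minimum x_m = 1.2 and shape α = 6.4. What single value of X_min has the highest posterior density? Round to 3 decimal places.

1.200

The Pareto density is strictly decreasing on [x_m, ∞), so the mode is x_m = 1.200.
Mean = α·x_m/(α−1) = 6.4·1.2/5.4 = 1.422.
This is the posterior mode — the MAP estimate.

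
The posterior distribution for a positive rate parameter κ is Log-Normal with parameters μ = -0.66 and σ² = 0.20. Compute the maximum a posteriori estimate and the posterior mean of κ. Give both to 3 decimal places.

MAP = 0.423; posterior mean = 0.571

Mode = exp(μ − σ²) = exp(-0.86) = 0.423.
Mean = exp(μ + σ²/2) = exp(-0.560) = 0.571.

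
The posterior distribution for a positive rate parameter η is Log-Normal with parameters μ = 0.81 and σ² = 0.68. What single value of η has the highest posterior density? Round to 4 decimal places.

Mode = exp(μ − σ²) = exp(0.13) = 1.1388.
Mean = exp(μ + σ²/2) = exp(1.150) = 3.1582.
This is the posterior mode — the MAP estimate.

1.1388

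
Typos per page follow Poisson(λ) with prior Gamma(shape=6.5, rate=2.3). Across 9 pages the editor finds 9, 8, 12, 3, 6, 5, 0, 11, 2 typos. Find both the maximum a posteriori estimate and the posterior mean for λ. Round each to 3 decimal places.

Σ counts = 56. Posterior: Gamma(shape = 6.5+56 = 62.5, rate = 2.3+9 = 11.3).
Mode = (α−1)/β = 61.5/11.3 = 5.442.
Mean = α/β = 62.5/11.3 = 5.531.
Right-skewed posterior ⇒ mode < mean.

MAP: 5.442. Posterior mean: 5.531.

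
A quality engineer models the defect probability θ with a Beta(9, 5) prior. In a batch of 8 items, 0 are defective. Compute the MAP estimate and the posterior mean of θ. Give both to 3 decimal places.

MAP = 0.400; posterior mean = 0.409

Posterior: Beta(9+0, 5+8) = Beta(9, 13).
Mode = (9−1)/(9+13−2) = 8/20 = 0.400.
Mean = 9/(9+13) = 9/22 = 0.409.
The mean is pulled above the mode by the posterior's right skew.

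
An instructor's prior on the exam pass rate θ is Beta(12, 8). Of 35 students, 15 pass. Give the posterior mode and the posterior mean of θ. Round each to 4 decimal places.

Posterior: Beta(12+15, 8+20) = Beta(27, 28).
Mode = (27−1)/(27+28−2) = 26/53 = 0.4906.
Mean = 27/(27+28) = 27/55 = 0.4909.

MAP: 0.4906. Posterior mean: 0.4909.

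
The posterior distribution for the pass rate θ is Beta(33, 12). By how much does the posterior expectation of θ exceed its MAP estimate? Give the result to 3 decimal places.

-0.011

Mode = (33−1)/(33+12−2) = 32/43 = 0.744.
Mean = 33/(33+12) = 33/45 = 0.733.
Difference = 0.733 − 0.744 = -0.011.
The mean is pulled below the mode by the posterior's left skew.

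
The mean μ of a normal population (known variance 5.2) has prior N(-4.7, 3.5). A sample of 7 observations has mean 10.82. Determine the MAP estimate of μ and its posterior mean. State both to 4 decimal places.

μ_MAP = 8.1027, E[μ|data] = 8.1027

Posterior for μ is Normal. Precision-weighted mean: (1/3.5·-4.7 + 7/5.2·10.82) / (1/3.5 + 7/5.2) = 8.1027.
A Normal posterior is symmetric, so mode = mean.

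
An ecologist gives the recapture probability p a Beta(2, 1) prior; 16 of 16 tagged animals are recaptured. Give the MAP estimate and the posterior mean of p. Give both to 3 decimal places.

Posterior: Beta(2+16, 1+0) = Beta(18, 1).
Since β = 1 ≤ 1 and α > 1, the Beta density is monotone increasing on [0,1]; the mode is at 1.
Mean = 18/(18+1) = 0.947.
The mean is pulled below the mode by the posterior's left skew.

MAP estimate = 1.000, posterior mean = 0.947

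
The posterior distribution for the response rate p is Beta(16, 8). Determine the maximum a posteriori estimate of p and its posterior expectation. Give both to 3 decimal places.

MAP = 0.682; posterior mean = 0.667

Mode = (16−1)/(16+8−2) = 15/22 = 0.682.
Mean = 16/(16+8) = 16/24 = 0.667.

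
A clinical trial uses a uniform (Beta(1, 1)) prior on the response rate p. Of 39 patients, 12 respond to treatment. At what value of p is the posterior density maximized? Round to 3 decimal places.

0.308

Posterior: Beta(1+12, 1+27) = Beta(13, 28).
Mode = (13−1)/(13+28−2) = 12/39 = 0.308.
With a flat prior the MAP equals the MLE, 12/39.
Mean = 13/(13+28) = 13/41 = 0.317.
This is the posterior mode — the MAP estimate.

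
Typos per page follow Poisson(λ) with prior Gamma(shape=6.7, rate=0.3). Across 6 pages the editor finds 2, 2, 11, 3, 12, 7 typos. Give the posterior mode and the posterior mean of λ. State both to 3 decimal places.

MAP = 6.778; posterior mean = 6.937

Σ counts = 37. Posterior: Gamma(shape = 6.7+37 = 43.7, rate = 0.3+6 = 6.3).
Mode = (α−1)/β = 42.7/6.3 = 6.778.
Mean = α/β = 43.7/6.3 = 6.937.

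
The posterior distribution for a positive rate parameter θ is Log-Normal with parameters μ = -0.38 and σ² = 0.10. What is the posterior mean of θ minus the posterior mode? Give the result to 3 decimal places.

Mode = exp(μ − σ²) = exp(-0.48) = 0.619.
Mean = exp(μ + σ²/2) = exp(-0.330) = 0.719.
Difference = 0.719 − 0.619 = 0.100.
The posterior is right-skewed, so the mean exceeds the mode.

0.100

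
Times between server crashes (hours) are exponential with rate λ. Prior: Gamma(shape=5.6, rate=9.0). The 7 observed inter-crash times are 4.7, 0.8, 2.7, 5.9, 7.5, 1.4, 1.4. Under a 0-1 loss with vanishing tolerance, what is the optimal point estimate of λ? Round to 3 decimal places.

Σ times = 24.4. Posterior: Gamma(shape = 5.6+7 = 12.6, rate = 9.0+24.4 = 33.4).
Mode = (α−1)/β = 11.6/33.4 = 0.347.
Mean = α/β = 12.6/33.4 = 0.377.
This is the posterior mode — the MAP estimate.

0.347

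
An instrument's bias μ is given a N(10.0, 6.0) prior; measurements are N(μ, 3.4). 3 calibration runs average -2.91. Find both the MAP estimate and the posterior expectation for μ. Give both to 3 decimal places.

MAP: -0.859. Posterior mean: -0.859.

Posterior for μ is Normal. Precision-weighted mean: (1/6.0·10.0 + 3/3.4·-2.91) / (1/6.0 + 3/3.4) = -0.859.
A Normal posterior is symmetric, so mode = mean.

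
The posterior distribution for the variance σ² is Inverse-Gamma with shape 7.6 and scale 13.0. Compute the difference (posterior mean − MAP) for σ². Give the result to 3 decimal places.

Mode = β/(α+1) = 13.0/8.6 = 1.512.
Mean = β/(α−1) = 13.0/6.6 = 1.970.
Difference = 1.970 − 1.512 = 0.458.
Right-skewed posterior ⇒ mode < mean.

0.458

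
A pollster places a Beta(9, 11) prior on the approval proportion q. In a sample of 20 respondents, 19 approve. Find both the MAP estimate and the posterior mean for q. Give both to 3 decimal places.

Posterior: Beta(9+19, 11+1) = Beta(28, 12).
Mode = (28−1)/(28+12−2) = 27/38 = 0.711.
Mean = 28/(28+12) = 28/40 = 0.700.

MAP = 0.711, posterior mean = 0.700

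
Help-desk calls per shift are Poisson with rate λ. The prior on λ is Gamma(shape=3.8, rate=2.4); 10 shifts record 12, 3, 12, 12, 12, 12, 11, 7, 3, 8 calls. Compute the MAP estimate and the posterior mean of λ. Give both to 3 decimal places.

MAP estimate = 7.645, posterior mean = 7.726

Σ counts = 92. Posterior: Gamma(shape = 3.8+92 = 95.8, rate = 2.4+10 = 12.4).
Mode = (α−1)/β = 94.8/12.4 = 7.645.
Mean = α/β = 95.8/12.4 = 7.726.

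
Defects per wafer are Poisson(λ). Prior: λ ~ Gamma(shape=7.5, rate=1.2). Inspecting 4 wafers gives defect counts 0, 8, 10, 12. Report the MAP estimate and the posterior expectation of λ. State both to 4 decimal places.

Σ counts = 30. Posterior: Gamma(shape = 7.5+30 = 37.5, rate = 1.2+4 = 5.2).
Mode = (α−1)/β = 36.5/5.2 = 7.0192.
Mean = α/β = 37.5/5.2 = 7.2115.

λ_MAP = 7.0192, E[λ|data] = 7.2115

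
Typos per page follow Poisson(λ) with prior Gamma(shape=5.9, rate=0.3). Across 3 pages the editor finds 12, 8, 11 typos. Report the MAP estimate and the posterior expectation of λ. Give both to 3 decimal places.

MAP = 10.879; posterior mean = 11.182

Σ counts = 31. Posterior: Gamma(shape = 5.9+31 = 36.9, rate = 0.3+3 = 3.3).
Mode = (α−1)/β = 35.9/3.3 = 10.879.
Mean = α/β = 36.9/3.3 = 11.182.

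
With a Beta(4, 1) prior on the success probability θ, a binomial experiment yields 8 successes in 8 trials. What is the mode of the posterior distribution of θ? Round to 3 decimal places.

1.000

Posterior: Beta(4+8, 1+0) = Beta(12, 1).
Since β = 1 ≤ 1 and α > 1, the Beta density is monotone increasing on [0,1]; the mode is at 1.
Mean = 12/(12+1) = 0.923.
This is the posterior mode — the MAP estimate.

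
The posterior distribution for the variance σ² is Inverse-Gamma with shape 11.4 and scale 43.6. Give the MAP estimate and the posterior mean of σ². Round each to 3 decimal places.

Mode = β/(α+1) = 43.6/12.4 = 3.516.
Mean = β/(α−1) = 43.6/10.4 = 4.192.

MAP: 3.516. Posterior mean: 4.192.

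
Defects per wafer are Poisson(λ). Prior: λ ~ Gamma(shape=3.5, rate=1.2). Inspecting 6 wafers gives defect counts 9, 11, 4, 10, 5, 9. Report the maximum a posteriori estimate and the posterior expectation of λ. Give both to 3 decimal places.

Σ counts = 48. Posterior: Gamma(shape = 3.5+48 = 51.5, rate = 1.2+6 = 7.2).
Mode = (α−1)/β = 50.5/7.2 = 7.014.
Mean = α/β = 51.5/7.2 = 7.153.
Mean > mode: the posterior has a right tail.

maximum a posteriori estimate = 7.014, posterior expectation = 7.153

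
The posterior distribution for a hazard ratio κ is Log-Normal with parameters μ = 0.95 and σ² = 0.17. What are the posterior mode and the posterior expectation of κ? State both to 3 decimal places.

MAP = 2.181, posterior mean = 2.815

Mode = exp(μ − σ²) = exp(0.78) = 2.181.
Mean = exp(μ + σ²/2) = exp(1.035) = 2.815.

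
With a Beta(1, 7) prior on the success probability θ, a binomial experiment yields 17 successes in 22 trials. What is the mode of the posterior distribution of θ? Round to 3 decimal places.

0.607

Posterior: Beta(1+17, 7+5) = Beta(18, 12).
Mode = (18−1)/(18+12−2) = 17/28 = 0.607.
Mean = 18/(18+12) = 18/30 = 0.600.
This is the posterior mode — the MAP estimate.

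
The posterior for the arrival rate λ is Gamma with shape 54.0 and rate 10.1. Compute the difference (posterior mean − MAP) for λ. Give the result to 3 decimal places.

Mode = (α−1)/β = 53.0/10.1 = 5.248.
Mean = α/β = 54.0/10.1 = 5.347.
Difference = 5.347 − 5.248 = 0.099.

0.099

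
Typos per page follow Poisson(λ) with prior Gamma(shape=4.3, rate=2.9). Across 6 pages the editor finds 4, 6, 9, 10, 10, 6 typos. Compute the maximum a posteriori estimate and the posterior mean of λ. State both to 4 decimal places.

MAP: 5.4270. Posterior mean: 5.5393.

Σ counts = 45. Posterior: Gamma(shape = 4.3+45 = 49.3, rate = 2.9+6 = 8.9).
Mode = (α−1)/β = 48.3/8.9 = 5.4270.
Mean = α/β = 49.3/8.9 = 5.5393.
The mean is pulled above the mode by the posterior's right skew.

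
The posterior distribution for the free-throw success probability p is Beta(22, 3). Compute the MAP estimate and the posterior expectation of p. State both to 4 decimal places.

MAP estimate = 0.9130, posterior expectation = 0.8800

Mode = (22−1)/(22+3−2) = 21/23 = 0.9130.
Mean = 22/(22+3) = 22/25 = 0.8800.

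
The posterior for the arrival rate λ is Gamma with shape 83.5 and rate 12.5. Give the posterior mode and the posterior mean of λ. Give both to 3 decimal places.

posterior mode = 6.600, posterior mean = 6.680

Mode = (α−1)/β = 82.5/12.5 = 6.600.
Mean = α/β = 83.5/12.5 = 6.680.
The mean is pulled above the mode by the posterior's right skew.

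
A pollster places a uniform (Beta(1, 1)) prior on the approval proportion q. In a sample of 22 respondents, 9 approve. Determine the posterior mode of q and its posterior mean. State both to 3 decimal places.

Posterior: Beta(1+9, 1+13) = Beta(10, 14).
Mode = (10−1)/(10+14−2) = 9/22 = 0.409.
With a flat prior the MAP equals the MLE, 9/22.
Mean = 10/(10+14) = 10/24 = 0.417.

MAP = 0.409; posterior mean = 0.417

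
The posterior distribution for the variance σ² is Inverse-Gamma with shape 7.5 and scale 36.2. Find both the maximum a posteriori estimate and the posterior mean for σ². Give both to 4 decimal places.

MAP = 4.2588; posterior mean = 5.5692

Mode = β/(α+1) = 36.2/8.5 = 4.2588.
Mean = β/(α−1) = 36.2/6.5 = 5.5692.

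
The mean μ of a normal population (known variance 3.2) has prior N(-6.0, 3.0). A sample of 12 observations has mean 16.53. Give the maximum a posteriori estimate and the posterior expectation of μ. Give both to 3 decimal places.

Posterior for μ is Normal. Precision-weighted mean: (1/3.0·-6.0 + 12/3.2·16.53) / (1/3.0 + 12/3.2) = 14.691.
A Normal posterior is symmetric, so mode = mean.

μ_MAP = 14.691, E[μ|data] = 14.691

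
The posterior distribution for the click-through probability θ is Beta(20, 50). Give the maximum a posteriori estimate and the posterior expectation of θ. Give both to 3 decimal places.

Mode = (20−1)/(20+50−2) = 19/68 = 0.279.
Mean = 20/(20+50) = 20/70 = 0.286.
The posterior is right-skewed, so the mean exceeds the mode.

MAP = 0.279; posterior mean = 0.286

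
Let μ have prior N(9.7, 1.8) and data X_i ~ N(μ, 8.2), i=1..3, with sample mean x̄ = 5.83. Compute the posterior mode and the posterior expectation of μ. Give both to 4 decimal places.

Posterior for μ is Normal. Precision-weighted mean: (1/1.8·9.7 + 3/8.2·5.83) / (1/1.8 + 3/8.2) = 8.1634.
A Normal posterior is symmetric, so mode = mean.

MAP: 8.1634. Posterior mean: 8.1634.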